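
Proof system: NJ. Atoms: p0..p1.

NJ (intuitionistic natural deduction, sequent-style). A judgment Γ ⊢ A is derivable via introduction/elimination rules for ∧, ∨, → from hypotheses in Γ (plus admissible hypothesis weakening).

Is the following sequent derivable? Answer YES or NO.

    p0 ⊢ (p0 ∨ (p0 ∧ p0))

Derivation (root first):
[∨I₂] p0 ⊢ (p0 ∨ (p0 ∧ p0))
  [∧I] p0 ⊢ (p0 ∧ p0)
    [Ax] p0 ⊢ p0
    [Ax] p0 ⊢ p0

Result: YES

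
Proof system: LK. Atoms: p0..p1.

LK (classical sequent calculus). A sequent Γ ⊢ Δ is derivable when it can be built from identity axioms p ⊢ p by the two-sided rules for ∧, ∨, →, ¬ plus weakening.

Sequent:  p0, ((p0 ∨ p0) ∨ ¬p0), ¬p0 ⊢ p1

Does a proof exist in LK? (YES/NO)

Proof tree:
[¬L] p0, ((p0 ∨ p0) ∨ ¬p0), ¬p0 ⊢ p1
  [∨L] p0, ((p0 ∨ p0) ∨ ¬p0) ⊢ p1, p0
    [WR] (p0 ∨ p0) ⊢ p0, p1
      [∨L] (p0 ∨ p0) ⊢ p0
        [Ax] p0 ⊢ p0
        [Ax] p0 ⊢ p0
    [¬L] p0, ¬p0 ⊢ 
      [Ax] p0 ⊢ p0

Result: YES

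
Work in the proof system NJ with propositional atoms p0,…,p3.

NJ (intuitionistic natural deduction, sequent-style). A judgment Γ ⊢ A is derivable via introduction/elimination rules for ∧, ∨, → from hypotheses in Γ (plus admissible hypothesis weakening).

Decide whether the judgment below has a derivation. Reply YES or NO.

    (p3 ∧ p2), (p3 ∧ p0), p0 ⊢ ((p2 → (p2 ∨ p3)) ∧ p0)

Derivation trace:
[∧I] (p3 ∧ p2), (p3 ∧ p0), p0 ⊢ ((p2 → (p2 ∨ p3)) ∧ p0)
  [Wk] (p3 ∧ p0) ⊢ (p2 → (p2 ∨ p3))
    [→I]  ⊢ (p2 → (p2 ∨ p3))
      [∨I₁] p2 ⊢ (p2 ∨ p3)
        [Ax] p2 ⊢ p2
  [Wk] p0, (p3 ∧ p2) ⊢ p0
    [Ax] p0 ⊢ p0

Result: YES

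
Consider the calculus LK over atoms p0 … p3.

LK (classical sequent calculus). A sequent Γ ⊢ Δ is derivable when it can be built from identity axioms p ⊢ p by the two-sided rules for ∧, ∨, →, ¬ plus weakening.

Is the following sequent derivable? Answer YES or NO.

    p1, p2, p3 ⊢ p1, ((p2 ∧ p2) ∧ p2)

Derivation (root first):
[∧R] p1, p2, p3 ⊢ p1, ((p2 ∧ p2) ∧ p2)
  [∧R] p2, p3 ⊢ (p2 ∧ p2)
    [Ax] p2 ⊢ p2
    [WL] p2, p3 ⊢ p2
      [Ax] p2 ⊢ p2
  [WR] p1 ⊢ p1, p2
    [Ax] p1 ⊢ p1

Result: YES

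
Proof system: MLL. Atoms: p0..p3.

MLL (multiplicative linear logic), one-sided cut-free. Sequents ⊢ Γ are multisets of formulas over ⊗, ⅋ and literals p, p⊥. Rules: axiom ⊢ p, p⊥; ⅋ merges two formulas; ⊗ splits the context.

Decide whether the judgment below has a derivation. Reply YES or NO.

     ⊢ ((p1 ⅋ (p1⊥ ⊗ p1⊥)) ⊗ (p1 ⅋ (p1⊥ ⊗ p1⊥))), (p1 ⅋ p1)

Derivation trace:
[⅋]  ⊢ ((p1 ⅋ (p1⊥ ⊗ p1⊥)) ⊗ (p1 ⅋ (p1⊥ ⊗ p1⊥))), (p1 ⅋ p1)
  [⊗]  ⊢ p1, p1, ((p1 ⅋ (p1⊥ ⊗ p1⊥)) ⊗ (p1 ⅋ (p1⊥ ⊗ p1⊥)))
    [⅋]  ⊢ p1, (p1 ⅋ (p1⊥ ⊗ p1⊥))
      [⊗]  ⊢ p1, p1, (p1⊥ ⊗ p1⊥)
        [Ax]  ⊢ p1, p1⊥
        [Ax]  ⊢ p1, p1⊥
    [⅋]  ⊢ p1, (p1 ⅋ (p1⊥ ⊗ p1⊥))
      [⊗]  ⊢ p1, p1, (p1⊥ ⊗ p1⊥)
        [Ax]  ⊢ p1, p1⊥
        [Ax]  ⊢ p1, p1⊥

Result: YES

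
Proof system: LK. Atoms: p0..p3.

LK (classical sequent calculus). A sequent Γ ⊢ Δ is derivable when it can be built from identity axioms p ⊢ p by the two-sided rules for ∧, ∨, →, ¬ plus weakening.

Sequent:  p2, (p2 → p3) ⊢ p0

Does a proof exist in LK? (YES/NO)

Truth-table refutation:
  v=0000: Γ:[p2=F, (p2 → p3)=T] Δ:[p0=F] refutes=False
  v=0001: Γ:[p2=F, (p2 → p3)=T] Δ:[p0=F] refutes=False
  v=0010: Γ:[p2=T, (p2 → p3)=F] Δ:[p0=F] refutes=False
  v=0011: Γ:[p2=T, (p2 → p3)=T] Δ:[p0=F] refutes=True  ← countermodel

Result: NO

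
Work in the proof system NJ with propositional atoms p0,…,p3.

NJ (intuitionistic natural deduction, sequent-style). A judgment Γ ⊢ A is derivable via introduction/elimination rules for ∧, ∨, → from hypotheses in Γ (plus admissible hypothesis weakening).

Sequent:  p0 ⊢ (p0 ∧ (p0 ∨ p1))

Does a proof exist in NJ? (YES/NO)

Derivation (root first):
[∧I] p0 ⊢ (p0 ∧ (p0 ∨ p1))
  [Ax] p0 ⊢ p0
  [∨I₁] p0 ⊢ (p0 ∨ p1)
    [Ax] p0 ⊢ p0

Result: YES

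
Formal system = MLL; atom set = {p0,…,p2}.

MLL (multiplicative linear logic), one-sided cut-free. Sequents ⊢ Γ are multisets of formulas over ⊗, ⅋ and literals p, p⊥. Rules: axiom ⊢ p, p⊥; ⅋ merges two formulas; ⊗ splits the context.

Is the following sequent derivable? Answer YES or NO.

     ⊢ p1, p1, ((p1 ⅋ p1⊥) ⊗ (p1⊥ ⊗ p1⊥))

Derivation (root first):
[⊗]  ⊢ p1, p1, ((p1 ⅋ p1⊥) ⊗ (p1⊥ ⊗ p1⊥))
  [⅋]  ⊢ (p1 ⅋ p1⊥)
    [Ax]  ⊢ p1, p1⊥
  [⊗]  ⊢ p1, p1, (p1⊥ ⊗ p1⊥)
    [Ax]  ⊢ p1, p1⊥
    [Ax]  ⊢ p1, p1⊥

Result: YES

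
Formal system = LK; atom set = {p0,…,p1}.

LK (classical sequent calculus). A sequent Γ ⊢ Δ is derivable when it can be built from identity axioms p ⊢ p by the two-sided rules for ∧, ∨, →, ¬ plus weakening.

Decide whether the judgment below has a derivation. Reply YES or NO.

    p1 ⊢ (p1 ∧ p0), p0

Truth-table refutation:
  v=00: Γ:[p1=F] Δ:[(p1 ∧ p0)=F, p0=F] refutes=False
  v=01: Γ:[p1=T] Δ:[(p1 ∧ p0)=F, p0=F] refutes=True  ← countermodel

Result: NO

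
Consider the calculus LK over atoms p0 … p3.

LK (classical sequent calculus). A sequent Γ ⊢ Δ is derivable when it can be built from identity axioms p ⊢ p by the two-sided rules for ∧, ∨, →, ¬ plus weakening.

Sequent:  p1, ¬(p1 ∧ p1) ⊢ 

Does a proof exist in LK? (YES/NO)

Proof tree:
[¬L] p1, ¬(p1 ∧ p1) ⊢ 
  [∧R] p1 ⊢ (p1 ∧ p1)
    [Ax] p1 ⊢ p1
    [Ax] p1 ⊢ p1

Result: YES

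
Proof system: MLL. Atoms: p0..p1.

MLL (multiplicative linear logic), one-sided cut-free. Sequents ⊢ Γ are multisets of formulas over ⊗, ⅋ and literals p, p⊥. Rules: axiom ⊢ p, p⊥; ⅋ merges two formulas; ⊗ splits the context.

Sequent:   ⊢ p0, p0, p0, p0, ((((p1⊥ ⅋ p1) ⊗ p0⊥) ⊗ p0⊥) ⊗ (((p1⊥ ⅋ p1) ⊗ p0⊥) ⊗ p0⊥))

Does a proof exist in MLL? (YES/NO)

Derivation trace:
[⊗]  ⊢ p0, p0, p0, p0, ((((p1⊥ ⅋ p1) ⊗ p0⊥) ⊗ p0⊥) ⊗ (((p1⊥ ⅋ p1) ⊗ p0⊥) ⊗ p0⊥))
  [⊗]  ⊢ p0, p0, (((p1⊥ ⅋ p1) ⊗ p0⊥) ⊗ p0⊥)
    [⊗]  ⊢ p0, ((p1⊥ ⅋ p1) ⊗ p0⊥)
      [⅋]  ⊢ (p1⊥ ⅋ p1)
        [Ax]  ⊢ p1, p1⊥
      [Ax]  ⊢ p0, p0⊥
    [Ax]  ⊢ p0, p0⊥
  [⊗]  ⊢ p0, p0, (((p1⊥ ⅋ p1) ⊗ p0⊥) ⊗ p0⊥)
    [⊗]  ⊢ p0, ((p1⊥ ⅋ p1) ⊗ p0⊥)
      [⅋]  ⊢ (p1⊥ ⅋ p1)
        [Ax]  ⊢ p1, p1⊥
      [Ax]  ⊢ p0, p0⊥
    [Ax]  ⊢ p0, p0⊥

Result: YES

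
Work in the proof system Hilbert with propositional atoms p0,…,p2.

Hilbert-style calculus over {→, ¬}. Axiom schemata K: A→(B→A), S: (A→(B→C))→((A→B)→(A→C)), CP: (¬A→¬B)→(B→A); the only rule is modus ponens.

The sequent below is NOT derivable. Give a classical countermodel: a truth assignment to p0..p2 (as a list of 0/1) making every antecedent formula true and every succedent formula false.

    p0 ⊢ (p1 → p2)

Enumerate valuations to refute Γ ⊢ Δ:
  v=000: Γ:[p0=F] Δ:[(p1 → p2)=T] refutes=False
  v=001: Γ:[p0=F] Δ:[(p1 → p2)=T] refutes=False
  v=010: Γ:[p0=F] Δ:[(p1 → p2)=F] refutes=False
  v=011: Γ:[p0=F] Δ:[(p1 → p2)=T] refutes=False
  v=100: Γ:[p0=T] Δ:[(p1 → p2)=T] refutes=False
  v=101: Γ:[p0=T] Δ:[(p1 → p2)=T] refutes=False
  v=110: Γ:[p0=T] Δ:[(p1 → p2)=F] refutes=True  ← countermodel

Result: [1, 1, 0]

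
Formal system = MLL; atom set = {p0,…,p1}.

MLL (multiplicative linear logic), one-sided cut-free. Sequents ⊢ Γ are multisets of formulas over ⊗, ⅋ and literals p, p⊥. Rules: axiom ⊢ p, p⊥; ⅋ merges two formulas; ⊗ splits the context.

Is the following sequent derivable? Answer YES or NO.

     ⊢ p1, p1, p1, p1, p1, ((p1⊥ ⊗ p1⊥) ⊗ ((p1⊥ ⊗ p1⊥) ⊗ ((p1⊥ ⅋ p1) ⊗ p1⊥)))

Derivation trace:
[⊗]  ⊢ p1, p1, p1, p1, p1, ((p1⊥ ⊗ p1⊥) ⊗ ((p1⊥ ⊗ p1⊥) ⊗ ((p1⊥ ⅋ p1) ⊗ p1⊥)))
  [⊗]  ⊢ p1, p1, (p1⊥ ⊗ p1⊥)
    [Ax]  ⊢ p1, p1⊥
    [Ax]  ⊢ p1, p1⊥
  [⊗]  ⊢ p1, p1, p1, ((p1⊥ ⊗ p1⊥) ⊗ ((p1⊥ ⅋ p1) ⊗ p1⊥))
    [⊗]  ⊢ p1, p1, (p1⊥ ⊗ p1⊥)
      [Ax]  ⊢ p1, p1⊥
      [Ax]  ⊢ p1, p1⊥
    [⊗]  ⊢ p1, ((p1⊥ ⅋ p1) ⊗ p1⊥)
      [⅋]  ⊢ (p1⊥ ⅋ p1)
        [Ax]  ⊢ p1, p1⊥
      [Ax]  ⊢ p1, p1⊥

Result: YES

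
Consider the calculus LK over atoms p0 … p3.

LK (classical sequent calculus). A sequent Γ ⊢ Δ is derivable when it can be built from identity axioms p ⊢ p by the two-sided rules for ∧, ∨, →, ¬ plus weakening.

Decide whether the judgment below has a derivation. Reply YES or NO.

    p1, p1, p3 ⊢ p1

Derivation (root first):
[WL] p1, p1, p3 ⊢ p1
  [WL] p1, p1 ⊢ p1
    [Ax] p1 ⊢ p1

Result: YES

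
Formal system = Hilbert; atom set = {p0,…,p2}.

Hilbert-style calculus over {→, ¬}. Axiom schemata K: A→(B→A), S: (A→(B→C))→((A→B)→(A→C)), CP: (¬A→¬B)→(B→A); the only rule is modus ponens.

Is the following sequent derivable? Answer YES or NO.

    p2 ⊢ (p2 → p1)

Search for a countermodel by truth-table:
  v=000: Γ:[p2=F] Δ:[(p2 → p1)=T] refutes=False
  v=001: Γ:[p2=T] Δ:[(p2 → p1)=F] refutes=True  ← countermodel

Result: NO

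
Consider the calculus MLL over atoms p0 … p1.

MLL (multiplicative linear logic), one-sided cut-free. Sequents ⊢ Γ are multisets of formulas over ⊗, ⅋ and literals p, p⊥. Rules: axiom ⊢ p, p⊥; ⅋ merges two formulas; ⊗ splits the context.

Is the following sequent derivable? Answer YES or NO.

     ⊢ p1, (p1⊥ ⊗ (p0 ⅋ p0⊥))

Proof tree:
[⊗]  ⊢ p1, (p1⊥ ⊗ (p0 ⅋ p0⊥))
  [Ax]  ⊢ p1, p1⊥
  [⅋]  ⊢ (p0 ⅋ p0⊥)
    [Ax]  ⊢ p0, p0⊥

Result: YES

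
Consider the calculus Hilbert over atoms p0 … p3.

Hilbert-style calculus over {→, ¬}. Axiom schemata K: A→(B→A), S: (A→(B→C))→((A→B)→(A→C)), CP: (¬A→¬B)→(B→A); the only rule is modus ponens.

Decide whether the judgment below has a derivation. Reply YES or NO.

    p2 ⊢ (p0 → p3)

Enumerate valuations to refute Γ ⊢ Δ:
  v=0000: Γ:[p2=F] Δ:[(p0 → p3)=T] refutes=False
  v=0001: Γ:[p2=F] Δ:[(p0 → p3)=T] refutes=False
  v=0010: Γ:[p2=T] Δ:[(p0 → p3)=T] refutes=False
  v=0011: Γ:[p2=T] Δ:[(p0 → p3)=T] refutes=False
  v=0100: Γ:[p2=F] Δ:[(p0 → p3)=T] refutes=False
  v=0101: Γ:[p2=F] Δ:[(p0 → p3)=T] refutes=False
  v=0110: Γ:[p2=T] Δ:[(p0 → p3)=T] refutes=False
  v=0111: Γ:[p2=T] Δ:[(p0 → p3)=T] refutes=False
  v=1000: Γ:[p2=F] Δ:[(p0 → p3)=F] refutes=False
  v=1001: Γ:[p2=F] Δ:[(p0 → p3)=T] refutes=False
  v=1010: Γ:[p2=T] Δ:[(p0 → p3)=F] refutes=True  ← countermodel

Result: NO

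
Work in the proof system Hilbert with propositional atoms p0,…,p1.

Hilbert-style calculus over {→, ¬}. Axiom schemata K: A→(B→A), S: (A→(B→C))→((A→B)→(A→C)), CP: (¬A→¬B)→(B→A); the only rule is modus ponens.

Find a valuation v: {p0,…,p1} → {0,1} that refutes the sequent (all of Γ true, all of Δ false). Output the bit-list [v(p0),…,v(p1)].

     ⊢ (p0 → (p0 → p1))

Truth-table refutation:
  v=00: Γ:[] Δ:[(p0 → (p0 → p1))=T] refutes=False
  v=01: Γ:[] Δ:[(p0 → (p0 → p1))=T] refutes=False
  v=10: Γ:[] Δ:[(p0 → (p0 → p1))=F] refutes=True  ← countermodel

Result: [1, 0]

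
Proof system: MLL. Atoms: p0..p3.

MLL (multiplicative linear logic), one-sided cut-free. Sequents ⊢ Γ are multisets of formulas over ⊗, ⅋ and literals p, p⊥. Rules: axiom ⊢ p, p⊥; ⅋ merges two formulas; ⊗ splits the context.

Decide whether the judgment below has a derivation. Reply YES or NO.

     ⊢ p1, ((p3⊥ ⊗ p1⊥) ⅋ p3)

Derivation (root first):
[⅋]  ⊢ p1, ((p3⊥ ⊗ p1⊥) ⅋ p3)
  [⊗]  ⊢ p3, p1, (p3⊥ ⊗ p1⊥)
    [Ax]  ⊢ p3, p3⊥
    [Ax]  ⊢ p1, p1⊥

Result: YES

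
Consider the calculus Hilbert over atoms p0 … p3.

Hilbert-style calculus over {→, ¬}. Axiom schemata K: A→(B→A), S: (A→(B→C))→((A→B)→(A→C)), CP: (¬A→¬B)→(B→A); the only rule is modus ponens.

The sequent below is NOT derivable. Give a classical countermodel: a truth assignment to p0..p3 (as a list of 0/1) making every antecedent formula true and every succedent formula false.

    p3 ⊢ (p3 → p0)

Truth-table refutation:
  v=0000: Γ:[p3=F] Δ:[(p3 → p0)=T] refutes=False
  v=0001: Γ:[p3=T] Δ:[(p3 → p0)=F] refutes=True  ← countermodel

Result: [0, 0, 0, 1]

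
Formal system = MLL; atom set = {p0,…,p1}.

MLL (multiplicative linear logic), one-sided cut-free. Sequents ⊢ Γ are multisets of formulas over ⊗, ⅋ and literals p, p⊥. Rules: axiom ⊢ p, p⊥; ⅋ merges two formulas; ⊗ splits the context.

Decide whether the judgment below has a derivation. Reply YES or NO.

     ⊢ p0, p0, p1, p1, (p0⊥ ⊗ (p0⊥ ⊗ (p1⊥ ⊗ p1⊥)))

Derivation trace:
[⊗]  ⊢ p0, p0, p1, p1, (p0⊥ ⊗ (p0⊥ ⊗ (p1⊥ ⊗ p1⊥)))
  [Ax]  ⊢ p0, p0⊥
  [⊗]  ⊢ p0, p1, p1, (p0⊥ ⊗ (p1⊥ ⊗ p1⊥))
    [Ax]  ⊢ p0, p0⊥
    [⊗]  ⊢ p1, p1, (p1⊥ ⊗ p1⊥)
      [Ax]  ⊢ p1, p1⊥
      [Ax]  ⊢ p1, p1⊥

Result: YES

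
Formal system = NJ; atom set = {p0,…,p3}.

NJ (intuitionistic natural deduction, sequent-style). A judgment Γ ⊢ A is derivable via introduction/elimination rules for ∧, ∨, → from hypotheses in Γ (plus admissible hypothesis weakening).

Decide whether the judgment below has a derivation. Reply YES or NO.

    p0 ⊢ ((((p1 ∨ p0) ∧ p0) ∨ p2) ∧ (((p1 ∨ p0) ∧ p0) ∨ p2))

Derivation trace:
[∧I] p0 ⊢ ((((p1 ∨ p0) ∧ p0) ∨ p2) ∧ (((p1 ∨ p0) ∧ p0) ∨ p2))
  [∨I₁] p0 ⊢ (((p1 ∨ p0) ∧ p0) ∨ p2)
    [∧I] p0 ⊢ ((p1 ∨ p0) ∧ p0)
      [∨I₂] p0 ⊢ (p1 ∨ p0)
        [Ax] p0 ⊢ p0
      [Ax] p0 ⊢ p0
  [∨I₁] p0 ⊢ (((p1 ∨ p0) ∧ p0) ∨ p2)
    [∧I] p0 ⊢ ((p1 ∨ p0) ∧ p0)
      [∨I₂] p0 ⊢ (p1 ∨ p0)
        [Ax] p0 ⊢ p0
      [Ax] p0 ⊢ p0

Result: YES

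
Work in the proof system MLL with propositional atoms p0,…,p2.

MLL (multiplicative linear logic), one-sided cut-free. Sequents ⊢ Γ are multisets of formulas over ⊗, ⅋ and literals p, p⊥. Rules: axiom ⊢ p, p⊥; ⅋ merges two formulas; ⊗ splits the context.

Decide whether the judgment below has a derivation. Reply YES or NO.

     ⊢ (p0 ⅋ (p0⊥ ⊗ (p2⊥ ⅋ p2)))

Proof tree:
[⅋]  ⊢ (p0 ⅋ (p0⊥ ⊗ (p2⊥ ⅋ p2)))
  [⊗]  ⊢ p0, (p0⊥ ⊗ (p2⊥ ⅋ p2))
    [Ax]  ⊢ p0, p0⊥
    [⅋]  ⊢ (p2⊥ ⅋ p2)
      [Ax]  ⊢ p2, p2⊥

Result: YES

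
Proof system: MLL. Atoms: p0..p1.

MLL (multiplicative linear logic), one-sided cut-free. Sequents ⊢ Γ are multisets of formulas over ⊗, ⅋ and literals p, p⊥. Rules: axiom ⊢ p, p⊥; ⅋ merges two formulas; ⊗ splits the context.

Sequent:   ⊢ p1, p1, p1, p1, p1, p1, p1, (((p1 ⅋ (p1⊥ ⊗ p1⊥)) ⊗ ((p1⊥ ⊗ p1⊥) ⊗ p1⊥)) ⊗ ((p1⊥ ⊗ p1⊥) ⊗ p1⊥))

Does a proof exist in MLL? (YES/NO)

Proof tree:
[⊗]  ⊢ p1, p1, p1, p1, p1, p1, p1, (((p1 ⅋ (p1⊥ ⊗ p1⊥)) ⊗ ((p1⊥ ⊗ p1⊥) ⊗ p1⊥)) ⊗ ((p1⊥ ⊗ p1⊥) ⊗ p1⊥))
  [⊗]  ⊢ p1, p1, p1, p1, ((p1 ⅋ (p1⊥ ⊗ p1⊥)) ⊗ ((p1⊥ ⊗ p1⊥) ⊗ p1⊥))
    [⅋]  ⊢ p1, (p1 ⅋ (p1⊥ ⊗ p1⊥))
      [⊗]  ⊢ p1, p1, (p1⊥ ⊗ p1⊥)
        [Ax]  ⊢ p1, p1⊥
        [Ax]  ⊢ p1, p1⊥
    [⊗]  ⊢ p1, p1, p1, ((p1⊥ ⊗ p1⊥) ⊗ p1⊥)
      [⊗]  ⊢ p1, p1, (p1⊥ ⊗ p1⊥)
        [Ax]  ⊢ p1, p1⊥
        [Ax]  ⊢ p1, p1⊥
      [Ax]  ⊢ p1, p1⊥
  [⊗]  ⊢ p1, p1, p1, ((p1⊥ ⊗ p1⊥) ⊗ p1⊥)
    [⊗]  ⊢ p1, p1, (p1⊥ ⊗ p1⊥)
      [Ax]  ⊢ p1, p1⊥
      [Ax]  ⊢ p1, p1⊥
    [Ax]  ⊢ p1, p1⊥

Result: YES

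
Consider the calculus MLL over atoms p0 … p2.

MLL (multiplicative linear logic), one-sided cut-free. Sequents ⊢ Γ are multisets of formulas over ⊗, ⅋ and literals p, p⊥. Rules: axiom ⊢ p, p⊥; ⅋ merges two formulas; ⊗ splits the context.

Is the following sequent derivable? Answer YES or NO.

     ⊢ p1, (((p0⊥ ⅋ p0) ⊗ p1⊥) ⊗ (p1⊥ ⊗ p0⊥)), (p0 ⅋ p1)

Derivation (root first):
[⅋]  ⊢ p1, (((p0⊥ ⅋ p0) ⊗ p1⊥) ⊗ (p1⊥ ⊗ p0⊥)), (p0 ⅋ p1)
  [⊗]  ⊢ p1, p1, p0, (((p0⊥ ⅋ p0) ⊗ p1⊥) ⊗ (p1⊥ ⊗ p0⊥))
    [⊗]  ⊢ p1, ((p0⊥ ⅋ p0) ⊗ p1⊥)
      [⅋]  ⊢ (p0⊥ ⅋ p0)
        [Ax]  ⊢ p0, p0⊥
      [Ax]  ⊢ p1, p1⊥
    [⊗]  ⊢ p1, p0, (p1⊥ ⊗ p0⊥)
      [Ax]  ⊢ p1, p1⊥
      [Ax]  ⊢ p0, p0⊥

Result: YES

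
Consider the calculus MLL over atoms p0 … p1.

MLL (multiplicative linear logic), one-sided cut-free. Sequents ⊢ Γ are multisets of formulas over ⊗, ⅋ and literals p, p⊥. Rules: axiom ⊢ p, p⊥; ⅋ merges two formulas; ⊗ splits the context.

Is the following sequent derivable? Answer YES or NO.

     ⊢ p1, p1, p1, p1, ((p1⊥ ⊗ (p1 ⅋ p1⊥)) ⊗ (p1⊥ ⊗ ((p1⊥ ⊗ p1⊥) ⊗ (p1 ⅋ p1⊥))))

Derivation trace:
[⊗]  ⊢ p1, p1, p1, p1, ((p1⊥ ⊗ (p1 ⅋ p1⊥)) ⊗ (p1⊥ ⊗ ((p1⊥ ⊗ p1⊥) ⊗ (p1 ⅋ p1⊥))))
  [⊗]  ⊢ p1, (p1⊥ ⊗ (p1 ⅋ p1⊥))
    [Ax]  ⊢ p1, p1⊥
    [⅋]  ⊢ (p1 ⅋ p1⊥)
      [Ax]  ⊢ p1, p1⊥
  [⊗]  ⊢ p1, p1, p1, (p1⊥ ⊗ ((p1⊥ ⊗ p1⊥) ⊗ (p1 ⅋ p1⊥)))
    [Ax]  ⊢ p1, p1⊥
    [⊗]  ⊢ p1, p1, ((p1⊥ ⊗ p1⊥) ⊗ (p1 ⅋ p1⊥))
      [⊗]  ⊢ p1, p1, (p1⊥ ⊗ p1⊥)
        [Ax]  ⊢ p1, p1⊥
        [Ax]  ⊢ p1, p1⊥
      [⅋]  ⊢ (p1 ⅋ p1⊥)
        [Ax]  ⊢ p1, p1⊥

Result: YES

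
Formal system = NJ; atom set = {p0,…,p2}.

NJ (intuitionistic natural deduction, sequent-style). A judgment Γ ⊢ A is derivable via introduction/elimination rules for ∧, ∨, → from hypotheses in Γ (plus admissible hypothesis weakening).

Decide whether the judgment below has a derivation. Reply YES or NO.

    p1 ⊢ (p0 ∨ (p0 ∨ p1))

Derivation (root first):
[∨I₂] p1 ⊢ (p0 ∨ (p0 ∨ p1))
  [∨I₂] p1 ⊢ (p0 ∨ p1)
    [Ax] p1 ⊢ p1

Result: YES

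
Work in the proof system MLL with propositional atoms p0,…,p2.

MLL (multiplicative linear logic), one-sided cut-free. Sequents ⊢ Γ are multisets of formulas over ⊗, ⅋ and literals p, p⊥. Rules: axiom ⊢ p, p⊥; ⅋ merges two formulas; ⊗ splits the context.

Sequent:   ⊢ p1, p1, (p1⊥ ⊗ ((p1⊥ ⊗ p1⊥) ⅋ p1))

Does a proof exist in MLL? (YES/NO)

Derivation trace:
[⊗]  ⊢ p1, p1, (p1⊥ ⊗ ((p1⊥ ⊗ p1⊥) ⅋ p1))
  [Ax]  ⊢ p1, p1⊥
  [⅋]  ⊢ p1, ((p1⊥ ⊗ p1⊥) ⅋ p1)
    [⊗]  ⊢ p1, p1, (p1⊥ ⊗ p1⊥)
      [Ax]  ⊢ p1, p1⊥
      [Ax]  ⊢ p1, p1⊥

Result: YES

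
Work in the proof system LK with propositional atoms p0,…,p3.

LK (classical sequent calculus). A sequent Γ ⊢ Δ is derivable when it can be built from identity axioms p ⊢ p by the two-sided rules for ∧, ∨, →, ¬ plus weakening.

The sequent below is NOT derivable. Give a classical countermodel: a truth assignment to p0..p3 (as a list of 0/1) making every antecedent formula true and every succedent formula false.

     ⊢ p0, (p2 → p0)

Enumerate valuations to refute Γ ⊢ Δ:
  v=0000: Γ:[] Δ:[p0=F, (p2 → p0)=T] refutes=False
  v=0001: Γ:[] Δ:[p0=F, (p2 → p0)=T] refutes=False
  v=0010: Γ:[] Δ:[p0=F, (p2 → p0)=F] refutes=True  ← countermodel

Result: [0, 0, 1, 0]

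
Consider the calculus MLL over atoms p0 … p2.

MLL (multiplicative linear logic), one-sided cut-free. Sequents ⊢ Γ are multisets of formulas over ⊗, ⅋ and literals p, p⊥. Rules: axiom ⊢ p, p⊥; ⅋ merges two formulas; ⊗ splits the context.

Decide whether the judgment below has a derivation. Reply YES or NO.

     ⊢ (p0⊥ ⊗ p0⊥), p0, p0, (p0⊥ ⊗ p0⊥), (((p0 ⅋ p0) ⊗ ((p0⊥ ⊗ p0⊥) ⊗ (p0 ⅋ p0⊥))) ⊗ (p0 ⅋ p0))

Proof tree:
[⊗]  ⊢ (p0⊥ ⊗ p0⊥), p0, p0, (p0⊥ ⊗ p0⊥), (((p0 ⅋ p0) ⊗ ((p0⊥ ⊗ p0⊥) ⊗ (p0 ⅋ p0⊥))) ⊗ (p0 ⅋ p0))
  [⊗]  ⊢ (p0⊥ ⊗ p0⊥), p0, p0, ((p0 ⅋ p0) ⊗ ((p0⊥ ⊗ p0⊥) ⊗ (p0 ⅋ p0⊥)))
    [⅋]  ⊢ (p0⊥ ⊗ p0⊥), (p0 ⅋ p0)
      [⊗]  ⊢ p0, p0, (p0⊥ ⊗ p0⊥)
        [Ax]  ⊢ p0, p0⊥
        [Ax]  ⊢ p0, p0⊥
    [⊗]  ⊢ p0, p0, ((p0⊥ ⊗ p0⊥) ⊗ (p0 ⅋ p0⊥))
      [⊗]  ⊢ p0, p0, (p0⊥ ⊗ p0⊥)
        [Ax]  ⊢ p0, p0⊥
        [Ax]  ⊢ p0, p0⊥
      [⅋]  ⊢ (p0 ⅋ p0⊥)
        [Ax]  ⊢ p0, p0⊥
  [⅋]  ⊢ (p0⊥ ⊗ p0⊥), (p0 ⅋ p0)
    [⊗]  ⊢ p0, p0, (p0⊥ ⊗ p0⊥)
      [Ax]  ⊢ p0, p0⊥
      [Ax]  ⊢ p0, p0⊥

Result: YES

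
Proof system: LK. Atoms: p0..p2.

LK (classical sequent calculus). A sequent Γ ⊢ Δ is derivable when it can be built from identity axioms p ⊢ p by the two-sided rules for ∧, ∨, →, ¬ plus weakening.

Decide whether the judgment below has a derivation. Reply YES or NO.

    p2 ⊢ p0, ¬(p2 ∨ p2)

Search for a countermodel by truth-table:
  v=000: Γ:[p2=F] Δ:[p0=F, ¬(p2 ∨ p2)=T] refutes=False
  v=001: Γ:[p2=T] Δ:[p0=F, ¬(p2 ∨ p2)=F] refutes=True  ← countermodel

Result: NO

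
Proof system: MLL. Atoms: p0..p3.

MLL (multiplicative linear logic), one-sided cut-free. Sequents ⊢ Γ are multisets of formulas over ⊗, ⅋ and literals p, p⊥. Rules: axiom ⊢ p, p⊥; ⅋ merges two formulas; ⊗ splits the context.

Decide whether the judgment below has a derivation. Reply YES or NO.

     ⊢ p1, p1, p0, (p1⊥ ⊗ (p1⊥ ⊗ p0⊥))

Derivation trace:
[⊗]  ⊢ p1, p1, p0, (p1⊥ ⊗ (p1⊥ ⊗ p0⊥))
  [Ax]  ⊢ p1, p1⊥
  [⊗]  ⊢ p1, p0, (p1⊥ ⊗ p0⊥)
    [Ax]  ⊢ p1, p1⊥
    [Ax]  ⊢ p0, p0⊥

Result: YES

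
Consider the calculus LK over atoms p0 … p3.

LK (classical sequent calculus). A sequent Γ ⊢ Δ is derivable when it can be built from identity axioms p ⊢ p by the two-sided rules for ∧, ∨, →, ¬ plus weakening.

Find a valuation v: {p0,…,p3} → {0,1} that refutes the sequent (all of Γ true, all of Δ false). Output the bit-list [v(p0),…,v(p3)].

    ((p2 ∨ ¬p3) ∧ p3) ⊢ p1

Truth-table refutation:
  v=0000: Γ:[((p2 ∨ ¬p3) ∧ p3)=F] Δ:[p1=F] refutes=False
  v=0001: Γ:[((p2 ∨ ¬p3) ∧ p3)=F] Δ:[p1=F] refutes=False
  v=0010: Γ:[((p2 ∨ ¬p3) ∧ p3)=F] Δ:[p1=F] refutes=False
  v=0011: Γ:[((p2 ∨ ¬p3) ∧ p3)=T] Δ:[p1=F] refutes=True  ← countermodel

Result: [0, 0, 1, 1]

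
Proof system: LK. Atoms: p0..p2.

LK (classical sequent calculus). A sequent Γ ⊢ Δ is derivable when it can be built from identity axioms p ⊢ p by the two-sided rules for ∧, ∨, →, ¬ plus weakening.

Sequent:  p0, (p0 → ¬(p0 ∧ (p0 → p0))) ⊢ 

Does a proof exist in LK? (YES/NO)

Proof tree:
[→L] p0, (p0 → ¬(p0 ∧ (p0 → p0))) ⊢ 
  [Ax] p0 ⊢ p0
  [¬L] p0, ¬(p0 ∧ (p0 → p0)) ⊢ 
    [∧R] p0 ⊢ (p0 ∧ (p0 → p0))
      [Ax] p0 ⊢ p0
      [→R]  ⊢ (p0 → p0)
        [Ax] p0 ⊢ p0

Result: YES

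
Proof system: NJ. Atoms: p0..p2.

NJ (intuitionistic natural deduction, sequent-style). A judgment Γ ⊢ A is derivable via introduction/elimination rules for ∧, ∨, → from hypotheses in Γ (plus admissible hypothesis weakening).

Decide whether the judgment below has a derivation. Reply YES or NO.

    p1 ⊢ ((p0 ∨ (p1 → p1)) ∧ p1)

Derivation (root first):
[∧I] p1 ⊢ ((p0 ∨ (p1 → p1)) ∧ p1)
  [∨I₂]  ⊢ (p0 ∨ (p1 → p1))
    [→I]  ⊢ (p1 → p1)
      [Ax] p1 ⊢ p1
  [Ax] p1 ⊢ p1

Result: YES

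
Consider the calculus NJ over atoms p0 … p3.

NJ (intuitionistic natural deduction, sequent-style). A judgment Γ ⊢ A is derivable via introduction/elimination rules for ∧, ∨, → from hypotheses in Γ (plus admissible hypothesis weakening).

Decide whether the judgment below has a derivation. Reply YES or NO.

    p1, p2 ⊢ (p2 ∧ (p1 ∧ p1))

Derivation (root first):
[∧I] p1, p2 ⊢ (p2 ∧ (p1 ∧ p1))
  [Ax] p2 ⊢ p2
  [∧I] p1 ⊢ (p1 ∧ p1)
    [Ax] p1 ⊢ p1
    [Ax] p1 ⊢ p1

Result: YES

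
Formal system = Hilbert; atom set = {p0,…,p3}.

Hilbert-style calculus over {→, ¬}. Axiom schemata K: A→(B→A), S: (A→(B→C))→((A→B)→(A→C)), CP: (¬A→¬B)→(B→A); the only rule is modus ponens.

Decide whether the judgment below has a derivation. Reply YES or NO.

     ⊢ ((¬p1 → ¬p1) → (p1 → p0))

Truth-table refutation:
  v=0000: Γ:[] Δ:[((¬p1 → ¬p1) → (p1 → p0))=T] refutes=False
  v=0001: Γ:[] Δ:[((¬p1 → ¬p1) → (p1 → p0))=T] refutes=False
  v=0010: Γ:[] Δ:[((¬p1 → ¬p1) → (p1 → p0))=T] refutes=False
  v=0011: Γ:[] Δ:[((¬p1 → ¬p1) → (p1 → p0))=T] refutes=False
  v=0100: Γ:[] Δ:[((¬p1 → ¬p1) → (p1 → p0))=F] refutes=True  ← countermodel

Result: NO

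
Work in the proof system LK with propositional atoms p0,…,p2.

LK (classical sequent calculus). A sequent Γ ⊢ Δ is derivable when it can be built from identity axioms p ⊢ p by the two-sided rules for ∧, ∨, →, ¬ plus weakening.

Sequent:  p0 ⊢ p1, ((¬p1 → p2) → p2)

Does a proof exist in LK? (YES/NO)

Derivation (root first):
[→R] p0 ⊢ p1, ((¬p1 → p2) → p2)
  [→L] p0, (¬p1 → p2) ⊢ p1, p2
    [WL] p0 ⊢ p1, ¬p1
      [¬R]  ⊢ p1, ¬p1
        [Ax] p1 ⊢ p1
    [Ax] p2 ⊢ p2

Result: YES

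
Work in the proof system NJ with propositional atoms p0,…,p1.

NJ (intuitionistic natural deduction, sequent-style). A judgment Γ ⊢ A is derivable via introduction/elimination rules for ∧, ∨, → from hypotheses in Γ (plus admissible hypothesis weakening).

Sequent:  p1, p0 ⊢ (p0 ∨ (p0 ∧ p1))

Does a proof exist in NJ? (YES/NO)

Derivation (root first):
[∨I₂] p1, p0 ⊢ (p0 ∨ (p0 ∧ p1))
  [∧I] p1, p0 ⊢ (p0 ∧ p1)
    [Ax] p0 ⊢ p0
    [Ax] p1 ⊢ p1

Result: YES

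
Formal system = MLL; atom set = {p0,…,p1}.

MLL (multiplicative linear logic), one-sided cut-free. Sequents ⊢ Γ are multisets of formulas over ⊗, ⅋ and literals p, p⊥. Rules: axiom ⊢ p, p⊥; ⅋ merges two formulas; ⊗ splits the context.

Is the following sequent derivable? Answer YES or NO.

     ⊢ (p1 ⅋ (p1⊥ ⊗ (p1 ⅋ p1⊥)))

Derivation (root first):
[⅋]  ⊢ (p1 ⅋ (p1⊥ ⊗ (p1 ⅋ p1⊥)))
  [⊗]  ⊢ p1, (p1⊥ ⊗ (p1 ⅋ p1⊥))
    [Ax]  ⊢ p1, p1⊥
    [⅋]  ⊢ (p1 ⅋ p1⊥)
      [Ax]  ⊢ p1, p1⊥

Result: YES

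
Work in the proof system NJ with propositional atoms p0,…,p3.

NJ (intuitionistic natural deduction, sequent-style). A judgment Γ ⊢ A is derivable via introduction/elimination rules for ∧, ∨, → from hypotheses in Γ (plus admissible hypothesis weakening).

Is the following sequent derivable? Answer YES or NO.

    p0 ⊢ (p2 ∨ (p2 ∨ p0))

Derivation trace:
[∨I₂] p0 ⊢ (p2 ∨ (p2 ∨ p0))
  [∨I₂] p0 ⊢ (p2 ∨ p0)
    [Ax] p0 ⊢ p0

Result: YES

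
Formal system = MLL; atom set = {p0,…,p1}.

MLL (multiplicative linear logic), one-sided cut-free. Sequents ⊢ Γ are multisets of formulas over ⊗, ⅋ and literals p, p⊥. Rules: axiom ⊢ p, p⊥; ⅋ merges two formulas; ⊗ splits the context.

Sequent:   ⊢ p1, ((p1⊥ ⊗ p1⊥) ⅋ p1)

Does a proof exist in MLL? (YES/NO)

Proof tree:
[⅋]  ⊢ p1, ((p1⊥ ⊗ p1⊥) ⅋ p1)
  [⊗]  ⊢ p1, p1, (p1⊥ ⊗ p1⊥)
    [Ax]  ⊢ p1, p1⊥
    [Ax]  ⊢ p1, p1⊥

Result: YES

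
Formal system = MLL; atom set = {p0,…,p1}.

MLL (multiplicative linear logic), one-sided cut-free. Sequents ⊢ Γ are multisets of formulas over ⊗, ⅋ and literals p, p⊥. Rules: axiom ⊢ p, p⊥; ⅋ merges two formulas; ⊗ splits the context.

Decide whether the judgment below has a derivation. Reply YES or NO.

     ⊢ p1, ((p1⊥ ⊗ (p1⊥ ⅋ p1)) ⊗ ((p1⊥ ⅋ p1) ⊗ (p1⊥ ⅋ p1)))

Derivation trace:
[⊗]  ⊢ p1, ((p1⊥ ⊗ (p1⊥ ⅋ p1)) ⊗ ((p1⊥ ⅋ p1) ⊗ (p1⊥ ⅋ p1)))
  [⊗]  ⊢ p1, (p1⊥ ⊗ (p1⊥ ⅋ p1))
    [Ax]  ⊢ p1, p1⊥
    [⅋]  ⊢ (p1⊥ ⅋ p1)
      [Ax]  ⊢ p1, p1⊥
  [⊗]  ⊢ ((p1⊥ ⅋ p1) ⊗ (p1⊥ ⅋ p1))
    [⅋]  ⊢ (p1⊥ ⅋ p1)
      [Ax]  ⊢ p1, p1⊥
    [⅋]  ⊢ (p1⊥ ⅋ p1)
      [Ax]  ⊢ p1, p1⊥

Result: YES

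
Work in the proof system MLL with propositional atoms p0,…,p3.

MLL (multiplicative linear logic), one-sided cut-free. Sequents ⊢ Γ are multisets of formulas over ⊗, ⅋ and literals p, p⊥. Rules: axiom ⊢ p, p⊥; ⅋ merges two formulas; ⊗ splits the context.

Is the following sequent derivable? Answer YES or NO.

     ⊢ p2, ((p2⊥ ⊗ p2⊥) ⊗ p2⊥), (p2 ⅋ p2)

Proof tree:
[⅋]  ⊢ p2, ((p2⊥ ⊗ p2⊥) ⊗ p2⊥), (p2 ⅋ p2)
  [⊗]  ⊢ p2, p2, p2, ((p2⊥ ⊗ p2⊥) ⊗ p2⊥)
    [⊗]  ⊢ p2, p2, (p2⊥ ⊗ p2⊥)
      [Ax]  ⊢ p2, p2⊥
      [Ax]  ⊢ p2, p2⊥
    [Ax]  ⊢ p2, p2⊥

Result: YES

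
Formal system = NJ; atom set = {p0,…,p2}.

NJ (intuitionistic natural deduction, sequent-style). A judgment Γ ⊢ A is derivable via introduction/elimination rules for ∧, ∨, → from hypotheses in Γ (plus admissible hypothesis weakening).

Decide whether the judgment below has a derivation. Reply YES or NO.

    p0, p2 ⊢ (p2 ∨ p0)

Derivation trace:
[∨I₂] p0, p2 ⊢ (p2 ∨ p0)
  [Wk] p0, p2 ⊢ p0
    [Ax] p0 ⊢ p0

Result: YES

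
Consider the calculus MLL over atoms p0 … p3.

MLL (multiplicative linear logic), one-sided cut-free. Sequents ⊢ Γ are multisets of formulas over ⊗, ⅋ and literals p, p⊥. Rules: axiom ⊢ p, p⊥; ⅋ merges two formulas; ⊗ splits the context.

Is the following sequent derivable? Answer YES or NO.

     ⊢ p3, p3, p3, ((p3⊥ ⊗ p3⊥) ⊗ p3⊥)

Derivation (root first):
[⊗]  ⊢ p3, p3, p3, ((p3⊥ ⊗ p3⊥) ⊗ p3⊥)
  [⊗]  ⊢ p3, p3, (p3⊥ ⊗ p3⊥)
    [Ax]  ⊢ p3, p3⊥
    [Ax]  ⊢ p3, p3⊥
  [Ax]  ⊢ p3, p3⊥

Result: YES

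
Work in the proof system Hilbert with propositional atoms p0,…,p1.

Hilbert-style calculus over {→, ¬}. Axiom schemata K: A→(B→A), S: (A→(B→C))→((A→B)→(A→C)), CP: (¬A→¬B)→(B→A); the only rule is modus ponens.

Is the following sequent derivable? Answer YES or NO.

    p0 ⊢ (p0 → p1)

Enumerate valuations to refute Γ ⊢ Δ:
  v=00: Γ:[p0=F] Δ:[(p0 → p1)=T] refutes=False
  v=01: Γ:[p0=F] Δ:[(p0 → p1)=T] refutes=False
  v=10: Γ:[p0=T] Δ:[(p0 → p1)=F] refutes=True  ← countermodel

Result: NO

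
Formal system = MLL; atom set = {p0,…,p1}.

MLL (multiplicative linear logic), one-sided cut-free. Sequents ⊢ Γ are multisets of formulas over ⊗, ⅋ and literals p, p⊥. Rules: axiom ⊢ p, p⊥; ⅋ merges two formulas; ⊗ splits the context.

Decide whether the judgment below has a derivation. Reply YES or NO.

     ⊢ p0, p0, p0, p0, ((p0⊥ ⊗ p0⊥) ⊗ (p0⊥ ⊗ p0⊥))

Derivation (root first):
[⊗]  ⊢ p0, p0, p0, p0, ((p0⊥ ⊗ p0⊥) ⊗ (p0⊥ ⊗ p0⊥))
  [⊗]  ⊢ p0, p0, (p0⊥ ⊗ p0⊥)
    [Ax]  ⊢ p0, p0⊥
    [Ax]  ⊢ p0, p0⊥
  [⊗]  ⊢ p0, p0, (p0⊥ ⊗ p0⊥)
    [Ax]  ⊢ p0, p0⊥
    [Ax]  ⊢ p0, p0⊥

Result: YES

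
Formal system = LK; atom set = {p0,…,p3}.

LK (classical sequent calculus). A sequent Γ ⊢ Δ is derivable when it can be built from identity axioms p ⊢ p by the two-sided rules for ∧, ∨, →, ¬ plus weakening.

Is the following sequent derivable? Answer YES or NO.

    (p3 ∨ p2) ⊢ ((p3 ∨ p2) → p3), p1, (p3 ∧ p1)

Truth-table refutation:
  v=0000: Γ:[(p3 ∨ p2)=F] Δ:[((p3 ∨ p2) → p3)=T, p1=F, (p3 ∧ p1)=F] refutes=False
  v=0001: Γ:[(p3 ∨ p2)=T] Δ:[((p3 ∨ p2) → p3)=T, p1=F, (p3 ∧ p1)=F] refutes=False
  v=0010: Γ:[(p3 ∨ p2)=T] Δ:[((p3 ∨ p2) → p3)=F, p1=F, (p3 ∧ p1)=F] refutes=True  ← countermodel

Result: NO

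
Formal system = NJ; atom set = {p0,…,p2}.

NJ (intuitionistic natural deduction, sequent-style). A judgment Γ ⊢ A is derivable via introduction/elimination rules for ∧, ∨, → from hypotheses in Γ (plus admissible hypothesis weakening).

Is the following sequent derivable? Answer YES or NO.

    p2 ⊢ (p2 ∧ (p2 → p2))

Derivation trace:
[∧I] p2 ⊢ (p2 ∧ (p2 → p2))
  [Ax] p2 ⊢ p2
  [→I]  ⊢ (p2 → p2)
    [Ax] p2 ⊢ p2

Result: YES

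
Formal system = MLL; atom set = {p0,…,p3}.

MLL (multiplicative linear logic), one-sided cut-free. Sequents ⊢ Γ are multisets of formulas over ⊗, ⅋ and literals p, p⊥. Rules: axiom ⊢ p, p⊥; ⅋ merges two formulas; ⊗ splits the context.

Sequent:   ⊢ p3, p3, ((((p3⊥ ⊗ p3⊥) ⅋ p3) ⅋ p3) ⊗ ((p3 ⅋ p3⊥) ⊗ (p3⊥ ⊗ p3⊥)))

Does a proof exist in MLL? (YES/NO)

Proof tree:
[⊗]  ⊢ p3, p3, ((((p3⊥ ⊗ p3⊥) ⅋ p3) ⅋ p3) ⊗ ((p3 ⅋ p3⊥) ⊗ (p3⊥ ⊗ p3⊥)))
  [⅋]  ⊢ (((p3⊥ ⊗ p3⊥) ⅋ p3) ⅋ p3)
    [⅋]  ⊢ p3, ((p3⊥ ⊗ p3⊥) ⅋ p3)
      [⊗]  ⊢ p3, p3, (p3⊥ ⊗ p3⊥)
        [Ax]  ⊢ p3, p3⊥
        [Ax]  ⊢ p3, p3⊥
  [⊗]  ⊢ p3, p3, ((p3 ⅋ p3⊥) ⊗ (p3⊥ ⊗ p3⊥))
    [⅋]  ⊢ (p3 ⅋ p3⊥)
      [Ax]  ⊢ p3, p3⊥
    [⊗]  ⊢ p3, p3, (p3⊥ ⊗ p3⊥)
      [Ax]  ⊢ p3, p3⊥
      [Ax]  ⊢ p3, p3⊥

Result: YES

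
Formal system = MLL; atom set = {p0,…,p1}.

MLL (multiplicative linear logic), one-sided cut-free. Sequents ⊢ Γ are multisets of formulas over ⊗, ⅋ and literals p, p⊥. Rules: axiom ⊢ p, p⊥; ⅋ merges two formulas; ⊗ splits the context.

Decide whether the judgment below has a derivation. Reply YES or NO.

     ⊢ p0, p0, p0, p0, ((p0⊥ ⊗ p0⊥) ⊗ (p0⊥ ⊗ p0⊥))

Derivation (root first):
[⊗]  ⊢ p0, p0, p0, p0, ((p0⊥ ⊗ p0⊥) ⊗ (p0⊥ ⊗ p0⊥))
  [⊗]  ⊢ p0, p0, (p0⊥ ⊗ p0⊥)
    [Ax]  ⊢ p0, p0⊥
    [Ax]  ⊢ p0, p0⊥
  [⊗]  ⊢ p0, p0, (p0⊥ ⊗ p0⊥)
    [Ax]  ⊢ p0, p0⊥
    [Ax]  ⊢ p0, p0⊥

Result: YES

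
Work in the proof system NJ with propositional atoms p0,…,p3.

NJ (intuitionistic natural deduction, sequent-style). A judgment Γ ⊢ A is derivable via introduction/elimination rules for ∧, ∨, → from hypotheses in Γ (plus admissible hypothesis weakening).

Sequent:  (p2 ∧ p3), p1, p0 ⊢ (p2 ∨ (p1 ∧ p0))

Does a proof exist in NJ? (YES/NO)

Proof tree:
[∨I₂] (p2 ∧ p3), p1, p0 ⊢ (p2 ∨ (p1 ∧ p0))
  [∧I] (p2 ∧ p3), p1, p0 ⊢ (p1 ∧ p0)
    [Ax] p1 ⊢ p1
    [Wk] p0, (p2 ∧ p3) ⊢ p0
      [Ax] p0 ⊢ p0

Result: YES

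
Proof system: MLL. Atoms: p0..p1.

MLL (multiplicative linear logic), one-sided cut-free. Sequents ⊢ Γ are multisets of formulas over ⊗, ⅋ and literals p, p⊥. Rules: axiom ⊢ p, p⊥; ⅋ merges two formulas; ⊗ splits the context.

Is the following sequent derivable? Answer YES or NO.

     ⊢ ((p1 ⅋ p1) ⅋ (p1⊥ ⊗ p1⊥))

Derivation trace:
[⅋]  ⊢ ((p1 ⅋ p1) ⅋ (p1⊥ ⊗ p1⊥))
  [⅋]  ⊢ (p1⊥ ⊗ p1⊥), (p1 ⅋ p1)
    [⊗]  ⊢ p1, p1, (p1⊥ ⊗ p1⊥)
      [Ax]  ⊢ p1, p1⊥
      [Ax]  ⊢ p1, p1⊥

Result: YES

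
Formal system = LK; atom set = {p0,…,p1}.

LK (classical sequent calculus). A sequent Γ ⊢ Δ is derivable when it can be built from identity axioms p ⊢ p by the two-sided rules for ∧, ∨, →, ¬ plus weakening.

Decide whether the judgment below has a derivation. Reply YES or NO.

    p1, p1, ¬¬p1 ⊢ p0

Truth-table refutation:
  v=00: Γ:[p1=F, p1=F, ¬¬p1=F] Δ:[p0=F] refutes=False
  v=01: Γ:[p1=T, p1=T, ¬¬p1=T] Δ:[p0=F] refutes=True  ← countermodel

Result: NO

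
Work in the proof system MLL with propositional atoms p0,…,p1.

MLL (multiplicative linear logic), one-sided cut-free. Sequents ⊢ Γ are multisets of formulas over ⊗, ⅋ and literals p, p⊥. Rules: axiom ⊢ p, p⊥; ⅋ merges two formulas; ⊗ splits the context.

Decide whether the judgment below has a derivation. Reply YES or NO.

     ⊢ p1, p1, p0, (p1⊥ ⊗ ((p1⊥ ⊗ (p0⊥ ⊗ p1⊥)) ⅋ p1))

Derivation trace:
[⊗]  ⊢ p1, p1, p0, (p1⊥ ⊗ ((p1⊥ ⊗ (p0⊥ ⊗ p1⊥)) ⅋ p1))
  [Ax]  ⊢ p1, p1⊥
  [⅋]  ⊢ p1, p0, ((p1⊥ ⊗ (p0⊥ ⊗ p1⊥)) ⅋ p1)
    [⊗]  ⊢ p1, p0, p1, (p1⊥ ⊗ (p0⊥ ⊗ p1⊥))
      [Ax]  ⊢ p1, p1⊥
      [⊗]  ⊢ p0, p1, (p0⊥ ⊗ p1⊥)
        [Ax]  ⊢ p0, p0⊥
        [Ax]  ⊢ p1, p1⊥

Result: YES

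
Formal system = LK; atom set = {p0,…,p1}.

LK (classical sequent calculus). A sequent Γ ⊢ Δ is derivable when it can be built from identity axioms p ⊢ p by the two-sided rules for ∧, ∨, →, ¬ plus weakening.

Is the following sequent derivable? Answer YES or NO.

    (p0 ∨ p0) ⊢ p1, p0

Derivation (root first):
[∨L] (p0 ∨ p0) ⊢ p1, p0
  [WR] p0 ⊢ p0, p1
    [Ax] p0 ⊢ p0
  [Ax] p0 ⊢ p0

Result: YES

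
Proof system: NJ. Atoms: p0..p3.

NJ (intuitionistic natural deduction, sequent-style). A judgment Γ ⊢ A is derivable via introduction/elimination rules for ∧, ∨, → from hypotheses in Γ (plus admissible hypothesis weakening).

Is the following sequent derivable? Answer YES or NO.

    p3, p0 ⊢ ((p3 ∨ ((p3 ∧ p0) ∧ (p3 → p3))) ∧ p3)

Proof tree:
[∧I] p3, p0 ⊢ ((p3 ∨ ((p3 ∧ p0) ∧ (p3 → p3))) ∧ p3)
  [∨I₂] p3, p0 ⊢ (p3 ∨ ((p3 ∧ p0) ∧ (p3 → p3)))
    [∧I] p3, p0 ⊢ ((p3 ∧ p0) ∧ (p3 → p3))
      [∧I] p3, p0 ⊢ (p3 ∧ p0)
        [Ax] p3 ⊢ p3
        [Ax] p0 ⊢ p0
      [→I]  ⊢ (p3 → p3)
        [Ax] p3 ⊢ p3
  [Ax] p3 ⊢ p3

Result: YES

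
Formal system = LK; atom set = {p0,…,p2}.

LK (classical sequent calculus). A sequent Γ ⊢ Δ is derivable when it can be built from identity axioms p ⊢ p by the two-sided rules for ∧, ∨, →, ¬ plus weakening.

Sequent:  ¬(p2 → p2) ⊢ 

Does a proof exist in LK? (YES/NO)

Derivation trace:
[¬L] ¬(p2 → p2) ⊢ 
  [→R]  ⊢ (p2 → p2)
    [Ax] p2 ⊢ p2

Result: YES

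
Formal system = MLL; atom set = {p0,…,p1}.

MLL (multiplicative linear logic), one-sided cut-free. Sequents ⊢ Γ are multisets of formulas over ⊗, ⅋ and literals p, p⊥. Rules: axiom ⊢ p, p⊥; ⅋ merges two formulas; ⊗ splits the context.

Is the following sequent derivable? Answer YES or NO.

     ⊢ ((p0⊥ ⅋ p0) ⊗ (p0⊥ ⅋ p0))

Derivation (root first):
[⊗]  ⊢ ((p0⊥ ⅋ p0) ⊗ (p0⊥ ⅋ p0))
  [⅋]  ⊢ (p0⊥ ⅋ p0)
    [Ax]  ⊢ p0, p0⊥
  [⅋]  ⊢ (p0⊥ ⅋ p0)
    [Ax]  ⊢ p0, p0⊥

Result: YES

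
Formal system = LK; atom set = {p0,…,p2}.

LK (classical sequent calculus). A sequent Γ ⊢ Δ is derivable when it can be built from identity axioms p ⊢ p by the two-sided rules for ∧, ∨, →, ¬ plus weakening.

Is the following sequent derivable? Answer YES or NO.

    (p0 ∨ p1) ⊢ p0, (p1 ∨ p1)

Proof tree:
[∨R] (p0 ∨ p1) ⊢ p0, (p1 ∨ p1)
  [WR] (p0 ∨ p1) ⊢ p1, p0, p1
    [∨L] (p0 ∨ p1) ⊢ p1, p0
      [Ax] p0 ⊢ p0
      [Ax] p1 ⊢ p1

Result: YES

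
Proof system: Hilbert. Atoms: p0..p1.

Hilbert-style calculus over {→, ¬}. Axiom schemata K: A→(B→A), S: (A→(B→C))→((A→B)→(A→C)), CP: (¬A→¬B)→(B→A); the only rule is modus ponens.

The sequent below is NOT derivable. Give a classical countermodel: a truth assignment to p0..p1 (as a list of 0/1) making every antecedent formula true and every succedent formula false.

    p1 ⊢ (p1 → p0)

Enumerate valuations to refute Γ ⊢ Δ:
  v=00: Γ:[p1=F] Δ:[(p1 → p0)=T] refutes=False
  v=01: Γ:[p1=T] Δ:[(p1 → p0)=F] refutes=True  ← countermodel

Result: [0, 1]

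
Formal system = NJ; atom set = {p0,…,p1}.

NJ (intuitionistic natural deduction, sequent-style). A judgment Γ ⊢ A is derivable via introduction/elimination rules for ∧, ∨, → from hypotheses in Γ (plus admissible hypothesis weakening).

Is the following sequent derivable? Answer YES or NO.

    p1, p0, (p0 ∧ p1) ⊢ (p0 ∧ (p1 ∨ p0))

Derivation (root first):
[Wk] p1, p0, (p0 ∧ p1) ⊢ (p0 ∧ (p1 ∨ p0))
  [∧I] p1, p0 ⊢ (p0 ∧ (p1 ∨ p0))
    [Wk] p0, p1 ⊢ p0
      [Ax] p0 ⊢ p0
    [∨I₁] p1 ⊢ (p1 ∨ p0)
      [Ax] p1 ⊢ p1

Result: YES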